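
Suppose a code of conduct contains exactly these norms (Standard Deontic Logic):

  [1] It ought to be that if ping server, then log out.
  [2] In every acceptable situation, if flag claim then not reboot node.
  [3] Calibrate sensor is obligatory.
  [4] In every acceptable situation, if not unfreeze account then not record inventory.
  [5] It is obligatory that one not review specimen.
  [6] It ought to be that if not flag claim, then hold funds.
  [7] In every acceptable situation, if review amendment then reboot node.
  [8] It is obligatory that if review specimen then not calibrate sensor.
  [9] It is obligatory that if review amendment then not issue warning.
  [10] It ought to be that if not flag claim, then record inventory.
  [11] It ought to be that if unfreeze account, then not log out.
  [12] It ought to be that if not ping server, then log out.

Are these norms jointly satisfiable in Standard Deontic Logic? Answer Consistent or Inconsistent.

Consistent

Premise 8 is O(review_specimen → ¬calibrate_sensor), but O(review_specimen) is not derivable from the premises, so it does not yield O(¬calibrate_sensor).
So O(¬calibrate_sensor) is not derivable, and the apparent clash with O(calibrate_sensor) does not arise.
A world satisfying every obligation exists (e.g. calibrate_sensor=true, flag_claim=true, hold_funds=false, issue_warning=false, log_out=true, ping_server=false, reboot_node=false, record_inventory=false, review_amendment=false, review_specimen=false, unfreeze_account=false); no atom is both obligatory and forbidden, so the set is consistent.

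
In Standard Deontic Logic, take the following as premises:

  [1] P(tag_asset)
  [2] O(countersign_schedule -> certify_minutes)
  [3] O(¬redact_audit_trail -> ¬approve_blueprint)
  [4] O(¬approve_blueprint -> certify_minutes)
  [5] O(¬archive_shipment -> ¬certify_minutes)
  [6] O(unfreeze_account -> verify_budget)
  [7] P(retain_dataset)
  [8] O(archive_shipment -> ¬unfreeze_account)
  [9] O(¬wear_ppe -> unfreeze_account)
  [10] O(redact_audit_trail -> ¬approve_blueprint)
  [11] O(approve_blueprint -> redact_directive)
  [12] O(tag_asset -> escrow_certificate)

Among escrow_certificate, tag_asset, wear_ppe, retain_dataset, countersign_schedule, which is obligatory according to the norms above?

wear_ppe

Premises 3 and 10 cover both cases: O(¬redact_audit_trail -> ¬approve_blueprint) and O(redact_audit_trail -> ¬approve_blueprint). Since ¬redact_audit_trail ∨ redact_audit_trail is a tautology, O(¬approve_blueprint) follows.
With premise 4, O(¬approve_blueprint -> certify_minutes), the K-axiom yields O(certify_minutes).
Premise 5, O(¬archive_shipment -> ¬certify_minutes), contraposes to O(certify_minutes -> archive_shipment); with O(certify_minutes) we get O(archive_shipment).
With premise 8, O(archive_shipment -> ¬unfreeze_account), the K-axiom yields O(¬unfreeze_account).
The contrapositive of premise 9 (O(¬wear_ppe -> unfreeze_account)) is O(¬unfreeze_account -> wear_ppe), and O(¬unfreeze_account) is already established, so O(wear_ppe).
So O(wear_ppe) holds — wear_ppe is obligatory. None of the other listed options is made obligatory by any chain of premises.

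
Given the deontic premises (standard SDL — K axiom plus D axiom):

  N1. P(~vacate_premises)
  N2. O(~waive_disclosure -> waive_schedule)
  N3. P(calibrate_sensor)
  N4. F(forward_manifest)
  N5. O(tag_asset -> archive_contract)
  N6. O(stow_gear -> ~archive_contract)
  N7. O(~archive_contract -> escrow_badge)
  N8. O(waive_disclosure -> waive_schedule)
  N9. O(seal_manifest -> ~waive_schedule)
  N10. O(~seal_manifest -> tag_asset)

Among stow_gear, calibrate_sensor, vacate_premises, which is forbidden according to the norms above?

By case analysis on ~waive_disclosure: premise 2 gives O(~waive_disclosure -> waive_schedule) and premise 8 gives O(waive_disclosure -> waive_schedule), so O(waive_schedule) either way.
The contrapositive of premise 9 (O(seal_manifest -> ~waive_schedule)) is O(waive_schedule -> ~seal_manifest), and O(waive_schedule) is already established, so O(~seal_manifest).
With premise 10, O(~seal_manifest -> tag_asset), the K-axiom yields O(tag_asset).
With premise 5, O(tag_asset -> archive_contract), the K-axiom yields O(archive_contract).
Premise 6, O(stow_gear -> ~archive_contract), contraposes to O(archive_contract -> ~stow_gear); with O(archive_contract) we get O(~stow_gear).
So O(~stow_gear) holds, i.e. stow_gear is forbidden. None of the other listed options is forbidden under the premises.

stow_gear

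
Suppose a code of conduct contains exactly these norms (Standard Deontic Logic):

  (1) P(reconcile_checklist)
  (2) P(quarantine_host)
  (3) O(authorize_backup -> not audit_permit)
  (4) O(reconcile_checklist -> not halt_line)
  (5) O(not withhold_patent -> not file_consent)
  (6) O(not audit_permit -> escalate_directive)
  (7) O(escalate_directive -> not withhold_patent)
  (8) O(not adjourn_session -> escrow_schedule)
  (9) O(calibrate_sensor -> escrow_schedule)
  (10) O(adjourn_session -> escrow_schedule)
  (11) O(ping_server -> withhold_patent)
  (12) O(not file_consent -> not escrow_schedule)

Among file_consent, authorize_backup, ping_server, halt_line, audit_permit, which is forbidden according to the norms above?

Premises 10 and 8 are O(adjourn_session -> escrow_schedule) and O(not adjourn_session -> escrow_schedule); every ideal world satisfies adjourn_session or not adjourn_session, so in either case escrow_schedule holds — hence O(escrow_schedule).
Premise 12, O(not file_consent -> not escrow_schedule), contraposes to O(escrow_schedule -> file_consent); with O(escrow_schedule) we get O(file_consent).
The contrapositive of premise 5 (O(not withhold_patent -> not file_consent)) is O(file_consent -> withhold_patent), and O(file_consent) is already established, so O(withhold_patent).
Premise 7, O(escalate_directive -> not withhold_patent), contraposes to O(withhold_patent -> not escalate_directive); with O(withhold_patent) we get O(not escalate_directive).
Premise 6 is O(not audit_permit -> escalate_directive); contrapositively O(not escalate_directive -> audit_permit). Since O(not escalate_directive) holds, K gives O(audit_permit).
Premise 3 is O(authorize_backup -> not audit_permit); contrapositively O(audit_permit -> not authorize_backup). Since O(audit_permit) holds, K gives O(not authorize_backup).
So O(not authorize_backup) holds, i.e. authorize_backup is forbidden. None of the other listed options is forbidden under the premises.

authorize_backup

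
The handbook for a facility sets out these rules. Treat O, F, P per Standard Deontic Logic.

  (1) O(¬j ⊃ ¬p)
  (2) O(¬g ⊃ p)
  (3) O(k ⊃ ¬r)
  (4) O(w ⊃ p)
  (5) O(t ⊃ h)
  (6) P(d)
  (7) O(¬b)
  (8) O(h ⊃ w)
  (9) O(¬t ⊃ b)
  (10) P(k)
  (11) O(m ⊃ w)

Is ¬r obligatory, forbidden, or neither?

Neither

Premise 3 is O(k ⊃ ¬r), but O(k) is not derivable from the premises (the permission P(k) asserts only ¬O(¬k), not O(k)), so it does not yield O(¬r).
No premise or chain of K-axiom applications forces O(¬r), and none forces O(r). So ¬r is neither obligatory nor forbidden under these norms.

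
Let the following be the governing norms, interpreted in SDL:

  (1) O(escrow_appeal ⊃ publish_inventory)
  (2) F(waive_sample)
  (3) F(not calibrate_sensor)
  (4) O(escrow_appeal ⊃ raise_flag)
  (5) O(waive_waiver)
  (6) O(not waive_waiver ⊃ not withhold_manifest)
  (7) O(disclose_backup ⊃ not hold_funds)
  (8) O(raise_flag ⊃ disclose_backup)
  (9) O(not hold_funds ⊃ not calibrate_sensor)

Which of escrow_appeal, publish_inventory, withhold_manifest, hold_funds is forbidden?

escrow_appeal

Premise 3, F(not calibrate_sensor), is equivalent to O(calibrate_sensor).
Premise 9, O(not hold_funds ⊃ not calibrate_sensor), contraposes to O(calibrate_sensor ⊃ hold_funds); with O(calibrate_sensor) we get O(hold_funds).
The contrapositive of premise 7 (O(disclose_backup ⊃ not hold_funds)) is O(hold_funds ⊃ not disclose_backup), and O(hold_funds) is already established, so O(not disclose_backup).
Premise 8 is O(raise_flag ⊃ disclose_backup); contrapositively O(not disclose_backup ⊃ not raise_flag). Since O(not disclose_backup) holds, K gives O(not raise_flag).
Premise 4, O(escrow_appeal ⊃ raise_flag), contraposes to O(not raise_flag ⊃ not escrow_appeal); with O(not raise_flag) we get O(not escrow_appeal).
So O(not escrow_appeal) holds, i.e. escrow_appeal is forbidden. None of the other listed options is forbidden under the premises.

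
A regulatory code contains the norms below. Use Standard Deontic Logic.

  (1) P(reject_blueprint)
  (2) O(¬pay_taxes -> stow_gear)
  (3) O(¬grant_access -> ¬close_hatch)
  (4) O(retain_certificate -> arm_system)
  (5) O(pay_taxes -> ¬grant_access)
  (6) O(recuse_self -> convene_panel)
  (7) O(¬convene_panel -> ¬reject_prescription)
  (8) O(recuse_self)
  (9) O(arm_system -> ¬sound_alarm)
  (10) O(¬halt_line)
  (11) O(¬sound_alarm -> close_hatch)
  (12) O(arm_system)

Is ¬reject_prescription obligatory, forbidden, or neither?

Premise 7 is O(¬convene_panel -> ¬reject_prescription), but O(¬convene_panel) is not derivable from the premises, so it does not yield O(¬reject_prescription).
No premise or chain of K-axiom applications forces O(¬reject_prescription), and none forces O(reject_prescription). So ¬reject_prescription is neither obligatory nor forbidden under these norms.

Neither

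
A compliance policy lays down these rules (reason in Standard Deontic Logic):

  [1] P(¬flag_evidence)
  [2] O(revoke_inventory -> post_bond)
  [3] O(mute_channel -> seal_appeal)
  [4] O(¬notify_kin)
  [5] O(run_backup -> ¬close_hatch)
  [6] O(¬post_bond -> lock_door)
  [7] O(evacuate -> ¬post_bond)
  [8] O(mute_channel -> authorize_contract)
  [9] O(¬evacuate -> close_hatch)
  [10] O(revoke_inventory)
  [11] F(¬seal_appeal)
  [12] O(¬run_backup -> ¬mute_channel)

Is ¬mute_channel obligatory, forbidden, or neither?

Premise 10 states O(revoke_inventory) outright.
Applying K to premise 2 (O(revoke_inventory -> post_bond)) and O(revoke_inventory) yields O(post_bond).
Premise 7, O(evacuate -> ¬post_bond), contraposes to O(post_bond -> ¬evacuate); with O(post_bond) we get O(¬evacuate).
Premise 9 is O(¬evacuate -> close_hatch); since O(¬evacuate), deontic closure gives O(close_hatch).
Premise 5, O(run_backup -> ¬close_hatch), contraposes to O(close_hatch -> ¬run_backup); with O(close_hatch) we get O(¬run_backup).
From O(¬run_backup) and premise 12, O(¬run_backup -> ¬mute_channel), we obtain O(¬mute_channel).
Premises 1, 3, 4, 6, 8, 11 do not contribute to this derivation.
Hence ¬mute_channel is obligatory.

Obligatory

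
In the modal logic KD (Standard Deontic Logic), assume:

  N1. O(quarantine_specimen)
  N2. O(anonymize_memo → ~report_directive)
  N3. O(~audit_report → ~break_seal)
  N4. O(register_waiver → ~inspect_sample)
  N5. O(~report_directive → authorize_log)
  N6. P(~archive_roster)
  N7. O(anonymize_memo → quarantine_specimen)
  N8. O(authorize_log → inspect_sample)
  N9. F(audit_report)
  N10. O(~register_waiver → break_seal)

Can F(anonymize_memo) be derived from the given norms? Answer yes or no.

Premise 9, F(audit_report), is equivalent to O(~audit_report).
Applying K to premise 3 (O(~audit_report → ~break_seal)) and O(~audit_report) yields O(~break_seal).
Premise 10, O(~register_waiver → break_seal), contraposes to O(~break_seal → register_waiver); with O(~break_seal) we get O(register_waiver).
With premise 4, O(register_waiver → ~inspect_sample), the K-axiom yields O(~inspect_sample).
Premise 8 is O(authorize_log → inspect_sample); contrapositively O(~inspect_sample → ~authorize_log). Since O(~inspect_sample) holds, K gives O(~authorize_log).
Premise 5 is O(~report_directive → authorize_log); contrapositively O(~authorize_log → report_directive). Since O(~authorize_log) holds, K gives O(report_directive).
Premise 2 is O(anonymize_memo → ~report_directive); contrapositively O(report_directive → ~anonymize_memo). Since O(report_directive) holds, K gives O(~anonymize_memo).
Premises 1, 6, 7 do not contribute to this derivation.
So O(~anonymize_memo) holds, i.e. F(anonymize_memo). The claim follows.

Yes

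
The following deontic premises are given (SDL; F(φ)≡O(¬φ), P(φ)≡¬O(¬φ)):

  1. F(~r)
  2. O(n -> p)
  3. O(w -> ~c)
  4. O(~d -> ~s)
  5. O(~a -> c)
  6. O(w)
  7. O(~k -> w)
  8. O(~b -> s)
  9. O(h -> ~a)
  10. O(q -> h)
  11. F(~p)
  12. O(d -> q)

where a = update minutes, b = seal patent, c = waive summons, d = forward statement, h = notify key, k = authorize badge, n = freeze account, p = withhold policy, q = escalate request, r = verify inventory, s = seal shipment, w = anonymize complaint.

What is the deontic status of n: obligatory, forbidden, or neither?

Neither

Premise 2 is O(n -> p); even if O(p) held, inferring O(n) would be affirming the consequent — invalid.
No premise or chain of K-axiom applications forces O(n), and none forces O(~n). So n is neither obligatory nor forbidden under these norms.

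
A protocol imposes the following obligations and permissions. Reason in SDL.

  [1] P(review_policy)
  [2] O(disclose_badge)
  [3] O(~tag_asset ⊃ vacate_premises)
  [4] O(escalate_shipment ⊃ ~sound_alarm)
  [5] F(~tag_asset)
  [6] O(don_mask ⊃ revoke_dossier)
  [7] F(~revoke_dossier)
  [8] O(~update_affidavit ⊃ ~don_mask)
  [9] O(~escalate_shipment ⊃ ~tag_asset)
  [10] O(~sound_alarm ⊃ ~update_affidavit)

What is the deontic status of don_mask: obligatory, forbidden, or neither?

Forbidden

Premise 5 is F(~tag_asset), i.e. O(tag_asset).
Premise 9 is O(~escalate_shipment ⊃ ~tag_asset); contrapositively O(tag_asset ⊃ escalate_shipment). Since O(tag_asset) holds, K gives O(escalate_shipment).
From O(escalate_shipment) and premise 4, O(escalate_shipment ⊃ ~sound_alarm), we obtain O(~sound_alarm).
Applying K to premise 10 (O(~sound_alarm ⊃ ~update_affidavit)) and O(~sound_alarm) yields O(~update_affidavit).
Premise 8 is O(~update_affidavit ⊃ ~don_mask); since O(~update_affidavit), deontic closure gives O(~don_mask).
Premises 1, 2, 3, 6, 7 do not contribute to this derivation.
Thus O(~don_mask), which is F(don_mask): don_mask is forbidden.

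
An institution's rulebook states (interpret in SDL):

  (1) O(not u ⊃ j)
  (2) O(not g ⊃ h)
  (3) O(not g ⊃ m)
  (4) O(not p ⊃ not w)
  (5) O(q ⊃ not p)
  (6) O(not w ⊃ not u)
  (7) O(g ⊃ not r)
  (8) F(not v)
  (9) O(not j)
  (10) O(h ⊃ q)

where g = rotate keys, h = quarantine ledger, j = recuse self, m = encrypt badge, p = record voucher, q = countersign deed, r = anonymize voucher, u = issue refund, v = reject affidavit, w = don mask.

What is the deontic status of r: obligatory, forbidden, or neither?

Forbidden

From premise 9 we have O(not j).
Premise 1, O(not u ⊃ j), contraposes to O(not j ⊃ u); with O(not j) we get O(u).
The contrapositive of premise 6 (O(not w ⊃ not u)) is O(u ⊃ w), and O(u) is already established, so O(w).
Premise 4, O(not p ⊃ not w), contraposes to O(w ⊃ p); with O(w) we get O(p).
The contrapositive of premise 5 (O(q ⊃ not p)) is O(p ⊃ not q), and O(p) is already established, so O(not q).
Premise 10 is O(h ⊃ q); contrapositively O(not q ⊃ not h). Since O(not q) holds, K gives O(not h).
Premise 2 is O(not g ⊃ h); contrapositively O(not h ⊃ g). Since O(not h) holds, K gives O(g).
Applying K to premise 7 (O(g ⊃ not r)) and O(g) yields O(not r).
Premises 3, 8 do not contribute to this derivation.
Thus O(not r), which is F(r): r is forbidden.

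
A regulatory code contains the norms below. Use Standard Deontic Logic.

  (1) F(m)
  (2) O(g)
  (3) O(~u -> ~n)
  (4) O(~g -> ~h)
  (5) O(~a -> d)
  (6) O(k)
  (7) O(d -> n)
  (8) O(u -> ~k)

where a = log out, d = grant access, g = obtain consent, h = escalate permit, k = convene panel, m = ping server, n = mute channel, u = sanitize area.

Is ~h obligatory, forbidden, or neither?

Premise 4 is O(~g -> ~h), but O(~g) is not derivable from the premises, so it does not yield O(~h).
No premise or chain of K-axiom applications forces O(~h), and none forces O(h). So ~h is neither obligatory nor forbidden under these norms.

Neither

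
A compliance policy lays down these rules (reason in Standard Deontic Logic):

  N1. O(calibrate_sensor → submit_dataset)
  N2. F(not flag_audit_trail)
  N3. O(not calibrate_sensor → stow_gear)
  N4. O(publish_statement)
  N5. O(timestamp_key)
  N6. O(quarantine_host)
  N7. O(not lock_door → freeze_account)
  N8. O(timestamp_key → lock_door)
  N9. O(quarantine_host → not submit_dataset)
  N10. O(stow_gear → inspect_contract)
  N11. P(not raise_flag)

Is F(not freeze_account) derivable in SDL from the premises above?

Premise 7 is O(not lock_door → freeze_account), but O(not lock_door) is not derivable from the premises, so it does not yield O(freeze_account).
No other premise forces O(freeze_account). An ideal world satisfying every premise can still have not freeze_account true, so F(not freeze_account) is not derivable.

No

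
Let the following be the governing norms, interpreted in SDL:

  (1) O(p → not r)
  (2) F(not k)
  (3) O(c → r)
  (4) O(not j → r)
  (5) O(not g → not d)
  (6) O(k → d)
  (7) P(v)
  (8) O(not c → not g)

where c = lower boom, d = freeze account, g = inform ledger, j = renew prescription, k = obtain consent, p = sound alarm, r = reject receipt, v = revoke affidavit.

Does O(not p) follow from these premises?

Yes

F(not k) at premise 2 means O(k).
Premise 6 is O(k → d); since O(k), deontic closure gives O(d).
Premise 5, O(not g → not d), contraposes to O(d → g); with O(d) we get O(g).
Premise 8, O(not c → not g), contraposes to O(g → c); with O(g) we get O(c).
Applying K to premise 3 (O(c → r)) and O(c) yields O(r).
Premise 1 is O(p → not r); contrapositively O(r → not p). Since O(r) holds, K gives O(not p).
Premises 4, 7 do not contribute to this derivation.
So O(not p) follows.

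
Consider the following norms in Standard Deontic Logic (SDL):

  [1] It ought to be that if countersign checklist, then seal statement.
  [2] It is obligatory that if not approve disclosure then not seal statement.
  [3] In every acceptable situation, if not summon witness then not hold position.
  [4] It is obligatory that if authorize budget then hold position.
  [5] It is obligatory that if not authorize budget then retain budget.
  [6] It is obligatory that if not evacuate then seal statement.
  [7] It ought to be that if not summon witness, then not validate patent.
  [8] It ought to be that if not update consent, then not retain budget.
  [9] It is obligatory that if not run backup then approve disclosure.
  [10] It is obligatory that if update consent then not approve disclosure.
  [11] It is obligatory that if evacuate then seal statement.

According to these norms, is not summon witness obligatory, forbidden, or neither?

Premises 6 and 11 cover both cases: O(¬evacuate → seal_statement) and O(evacuate → seal_statement). Since ¬evacuate ∨ evacuate is a tautology, O(seal_statement) follows.
Premise 2 is O(¬approve_disclosure → ¬seal_statement); contrapositively O(seal_statement → approve_disclosure). Since O(seal_statement) holds, K gives O(approve_disclosure).
The contrapositive of premise 10 (O(update_consent → ¬approve_disclosure)) is O(approve_disclosure → ¬update_consent), and O(approve_disclosure) is already established, so O(¬update_consent).
With premise 8, O(¬update_consent → ¬retain_budget), the K-axiom yields O(¬retain_budget).
Premise 5, O(¬authorize_budget → retain_budget), contraposes to O(¬retain_budget → authorize_budget); with O(¬retain_budget) we get O(authorize_budget).
Premise 4 is O(authorize_budget → hold_position); since O(authorize_budget), deontic closure gives O(hold_position).
Premise 3, O(¬summon_witness → ¬hold_position), contraposes to O(hold_position → summon_witness); with O(hold_position) we get O(summon_witness).
Premises 1, 7, 9 do not contribute to this derivation.
Thus O(summon_witness), which is F(¬summon_witness): ¬summon_witness is forbidden.

Forbidden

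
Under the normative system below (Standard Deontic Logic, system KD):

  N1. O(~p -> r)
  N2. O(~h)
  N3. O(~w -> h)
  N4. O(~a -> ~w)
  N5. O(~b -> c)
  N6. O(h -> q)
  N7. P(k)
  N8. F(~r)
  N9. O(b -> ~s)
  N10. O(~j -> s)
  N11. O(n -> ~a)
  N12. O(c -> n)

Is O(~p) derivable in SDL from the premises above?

Premise 1 is O(~p -> r); even if O(r) held, inferring O(~p) would be affirming the consequent — invalid.
No other premise forces O(~p). An ideal world satisfying every premise can still have ~p false, so O(~p) is not derivable.

No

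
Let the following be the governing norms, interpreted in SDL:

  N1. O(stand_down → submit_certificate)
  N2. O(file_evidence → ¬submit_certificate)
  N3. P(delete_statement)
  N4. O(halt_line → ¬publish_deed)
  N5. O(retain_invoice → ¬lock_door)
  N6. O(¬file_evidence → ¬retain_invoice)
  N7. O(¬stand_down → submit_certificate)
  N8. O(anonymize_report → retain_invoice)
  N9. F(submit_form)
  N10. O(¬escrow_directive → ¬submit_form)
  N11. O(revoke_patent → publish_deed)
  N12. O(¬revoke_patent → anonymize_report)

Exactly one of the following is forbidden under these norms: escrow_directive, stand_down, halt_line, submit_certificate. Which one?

Premises 1 and 7 cover both cases: O(stand_down → submit_certificate) and O(¬stand_down → submit_certificate). Since stand_down ∨ ¬stand_down is a tautology, O(submit_certificate) follows.
The contrapositive of premise 2 (O(file_evidence → ¬submit_certificate)) is O(submit_certificate → ¬file_evidence), and O(submit_certificate) is already established, so O(¬file_evidence).
Premise 6 is O(¬file_evidence → ¬retain_invoice); since O(¬file_evidence), deontic closure gives O(¬retain_invoice).
Premise 8, O(anonymize_report → retain_invoice), contraposes to O(¬retain_invoice → ¬anonymize_report); with O(¬retain_invoice) we get O(¬anonymize_report).
Premise 12 is O(¬revoke_patent → anonymize_report); contrapositively O(¬anonymize_report → revoke_patent). Since O(¬anonymize_report) holds, K gives O(revoke_patent).
From O(revoke_patent) and premise 11, O(revoke_patent → publish_deed), we obtain O(publish_deed).
Premise 4 is O(halt_line → ¬publish_deed); contrapositively O(publish_deed → ¬halt_line). Since O(publish_deed) holds, K gives O(¬halt_line).
So O(¬halt_line) holds, i.e. halt_line is forbidden. None of the other listed options is forbidden under the premises.

halt_line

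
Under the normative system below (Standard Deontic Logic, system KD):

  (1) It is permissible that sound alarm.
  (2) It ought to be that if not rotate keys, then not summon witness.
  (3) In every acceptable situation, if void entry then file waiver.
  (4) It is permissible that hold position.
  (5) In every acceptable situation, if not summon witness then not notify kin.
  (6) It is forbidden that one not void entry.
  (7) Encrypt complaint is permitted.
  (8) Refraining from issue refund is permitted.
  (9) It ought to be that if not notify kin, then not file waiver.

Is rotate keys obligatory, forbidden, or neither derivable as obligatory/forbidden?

Obligatory

Premise 6 is F(¬void_entry), i.e. O(void_entry).
Applying K to premise 3 (O(void_entry → file_waiver)) and O(void_entry) yields O(file_waiver).
The contrapositive of premise 9 (O(¬notify_kin → ¬file_waiver)) is O(file_waiver → notify_kin), and O(file_waiver) is already established, so O(notify_kin).
Premise 5, O(¬summon_witness → ¬notify_kin), contraposes to O(notify_kin → summon_witness); with O(notify_kin) we get O(summon_witness).
Premise 2, O(¬rotate_keys → ¬summon_witness), contraposes to O(summon_witness → rotate_keys); with O(summon_witness) we get O(rotate_keys).
Premises 1, 4, 7, 8 do not contribute to this derivation.
Hence rotate_keys is obligatory.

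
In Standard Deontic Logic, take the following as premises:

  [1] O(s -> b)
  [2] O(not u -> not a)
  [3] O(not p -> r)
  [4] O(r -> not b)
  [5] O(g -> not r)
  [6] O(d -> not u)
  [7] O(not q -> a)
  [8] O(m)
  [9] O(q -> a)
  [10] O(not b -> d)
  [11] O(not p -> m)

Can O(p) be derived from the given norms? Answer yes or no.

Premises 9 and 7 cover both cases: O(q -> a) and O(not q -> a). Since q ∨ not q is a tautology, O(a) follows.
Premise 2 is O(not u -> not a); contrapositively O(a -> u). Since O(a) holds, K gives O(u).
Premise 6, O(d -> not u), contraposes to O(u -> not d); with O(u) we get O(not d).
Premise 10, O(not b -> d), contraposes to O(not d -> b); with O(not d) we get O(b).
The contrapositive of premise 4 (O(r -> not b)) is O(b -> not r), and O(b) is already established, so O(not r).
Premise 3, O(not p -> r), contraposes to O(not r -> p); with O(not r) we get O(p).
Premises 1, 5, 8, 11 do not contribute to this derivation.
So O(p) follows.

Yes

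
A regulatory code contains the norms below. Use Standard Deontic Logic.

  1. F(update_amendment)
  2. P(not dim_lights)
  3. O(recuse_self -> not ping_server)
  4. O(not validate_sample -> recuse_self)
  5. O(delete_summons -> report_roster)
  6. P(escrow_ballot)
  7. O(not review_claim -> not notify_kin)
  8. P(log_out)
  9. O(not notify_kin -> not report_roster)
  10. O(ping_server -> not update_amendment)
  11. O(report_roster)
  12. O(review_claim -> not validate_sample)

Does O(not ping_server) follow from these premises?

From premise 11 we have O(report_roster).
Premise 9, O(not notify_kin -> not report_roster), contraposes to O(report_roster -> notify_kin); with O(report_roster) we get O(notify_kin).
Premise 7, O(not review_claim -> not notify_kin), contraposes to O(notify_kin -> review_claim); with O(notify_kin) we get O(review_claim).
Premise 12 is O(review_claim -> not validate_sample); since O(review_claim), deontic closure gives O(not validate_sample).
Applying K to premise 4 (O(not validate_sample -> recuse_self)) and O(not validate_sample) yields O(recuse_self).
With premise 3, O(recuse_self -> not ping_server), the K-axiom yields O(not ping_server).
Premises 1, 2, 5, 6, 8, 10 do not contribute to this derivation.
So O(not ping_server) follows.

Yes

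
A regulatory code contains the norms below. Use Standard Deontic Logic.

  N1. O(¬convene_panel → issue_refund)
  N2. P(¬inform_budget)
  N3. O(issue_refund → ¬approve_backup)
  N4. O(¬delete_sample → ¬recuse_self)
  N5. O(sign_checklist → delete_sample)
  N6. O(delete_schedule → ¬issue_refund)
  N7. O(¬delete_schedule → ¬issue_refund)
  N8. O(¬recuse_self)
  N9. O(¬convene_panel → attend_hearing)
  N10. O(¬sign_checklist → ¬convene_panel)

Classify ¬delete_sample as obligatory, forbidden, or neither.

Forbidden

By case analysis on delete_schedule: premise 6 gives O(delete_schedule → ¬issue_refund) and premise 7 gives O(¬delete_schedule → ¬issue_refund), so O(¬issue_refund) either way.
The contrapositive of premise 1 (O(¬convene_panel → issue_refund)) is O(¬issue_refund → convene_panel), and O(¬issue_refund) is already established, so O(convene_panel).
Premise 10, O(¬sign_checklist → ¬convene_panel), contraposes to O(convene_panel → sign_checklist); with O(convene_panel) we get O(sign_checklist).
Premise 5 is O(sign_checklist → delete_sample); since O(sign_checklist), deontic closure gives O(delete_sample).
Premises 2, 3, 4, 8, 9 do not contribute to this derivation.
Thus O(delete_sample), which is F(¬delete_sample): ¬delete_sample is forbidden.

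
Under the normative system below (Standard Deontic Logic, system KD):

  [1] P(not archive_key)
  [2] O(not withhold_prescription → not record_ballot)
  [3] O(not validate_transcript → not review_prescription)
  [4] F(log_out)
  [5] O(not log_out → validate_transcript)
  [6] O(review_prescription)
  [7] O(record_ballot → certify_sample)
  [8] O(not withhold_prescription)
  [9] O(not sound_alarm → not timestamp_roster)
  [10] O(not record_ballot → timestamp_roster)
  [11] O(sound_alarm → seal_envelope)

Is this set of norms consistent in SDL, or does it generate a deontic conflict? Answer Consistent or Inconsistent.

Consistent

Premise 3 is O(not validate_transcript → not review_prescription), but O(not validate_transcript) is not derivable from the premises, so it does not yield O(not review_prescription).
So O(not review_prescription) is not derivable, and the apparent clash with O(review_prescription) does not arise.
A world satisfying every obligation exists (e.g. archive_key=false, certify_sample=false, log_out=false, record_ballot=false, review_prescription=true, seal_envelope=true, sound_alarm=true, timestamp_roster=true, validate_transcript=true, withhold_prescription=false); no atom is both obligatory and forbidden, so the set is consistent.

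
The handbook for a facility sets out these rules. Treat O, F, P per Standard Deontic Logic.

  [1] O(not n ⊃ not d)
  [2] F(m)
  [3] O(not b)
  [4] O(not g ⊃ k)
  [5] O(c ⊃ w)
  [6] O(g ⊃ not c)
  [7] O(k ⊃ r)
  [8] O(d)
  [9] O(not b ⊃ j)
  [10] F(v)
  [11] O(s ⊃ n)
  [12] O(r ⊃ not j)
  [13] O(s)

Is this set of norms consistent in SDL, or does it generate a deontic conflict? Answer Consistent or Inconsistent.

Premise 1 is O(not n ⊃ not d), but O(not n) is not derivable from the premises, so it does not yield O(not d).
So O(not d) is not derivable, and the apparent clash with O(d) does not arise.
A world satisfying every obligation exists (e.g. b=false, c=false, d=true, g=true, j=true, k=false, m=false, n=true, r=false, s=true, v=false, w=false); no atom is both obligatory and forbidden, so the set is consistent.

Consistent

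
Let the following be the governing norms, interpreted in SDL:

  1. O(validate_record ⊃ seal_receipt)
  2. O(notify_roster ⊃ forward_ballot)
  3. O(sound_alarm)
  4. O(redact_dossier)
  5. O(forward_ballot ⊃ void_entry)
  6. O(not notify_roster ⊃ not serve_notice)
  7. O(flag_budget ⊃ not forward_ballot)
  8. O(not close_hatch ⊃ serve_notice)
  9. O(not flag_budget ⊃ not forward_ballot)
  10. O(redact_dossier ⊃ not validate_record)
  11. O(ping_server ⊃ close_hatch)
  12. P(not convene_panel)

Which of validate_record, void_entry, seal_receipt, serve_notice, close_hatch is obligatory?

close_hatch

By case analysis on flag_budget: premise 7 gives O(flag_budget ⊃ not forward_ballot) and premise 9 gives O(not flag_budget ⊃ not forward_ballot), so O(not forward_ballot) either way.
Premise 2, O(notify_roster ⊃ forward_ballot), contraposes to O(not forward_ballot ⊃ not notify_roster); with O(not forward_ballot) we get O(not notify_roster).
From O(not notify_roster) and premise 6, O(not notify_roster ⊃ not serve_notice), we obtain O(not serve_notice).
Premise 8, O(not close_hatch ⊃ serve_notice), contraposes to O(not serve_notice ⊃ close_hatch); with O(not serve_notice) we get O(close_hatch).
So O(close_hatch) holds — close_hatch is obligatory. None of the other listed options is made obligatory by any chain of premises.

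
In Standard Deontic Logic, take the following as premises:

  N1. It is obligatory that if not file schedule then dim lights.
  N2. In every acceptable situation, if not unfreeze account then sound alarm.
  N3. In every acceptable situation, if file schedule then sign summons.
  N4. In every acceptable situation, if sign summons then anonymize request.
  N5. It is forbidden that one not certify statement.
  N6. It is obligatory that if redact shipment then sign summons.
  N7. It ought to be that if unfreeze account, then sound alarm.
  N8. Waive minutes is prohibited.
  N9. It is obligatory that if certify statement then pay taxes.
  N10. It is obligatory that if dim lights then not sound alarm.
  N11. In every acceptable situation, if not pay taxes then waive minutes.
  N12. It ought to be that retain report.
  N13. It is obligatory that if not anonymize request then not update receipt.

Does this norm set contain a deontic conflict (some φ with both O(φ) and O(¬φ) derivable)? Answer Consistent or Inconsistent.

Premise 11 is O(¬pay_taxes → waive_minutes), but O(¬pay_taxes) is not derivable from the premises, so it does not yield O(waive_minutes).
So O(waive_minutes) is not derivable, and the apparent clash with O(¬waive_minutes) does not arise.
A world satisfying every obligation exists (e.g. anonymize_request=true, certify_statement=true, dim_lights=false, file_schedule=true, pay_taxes=true, redact_shipment=false, retain_report=true, sign_summons=true, sound_alarm=true, unfreeze_account=false, update_receipt=false, waive_minutes=false); no atom is both obligatory and forbidden, so the set is consistent.

Consistent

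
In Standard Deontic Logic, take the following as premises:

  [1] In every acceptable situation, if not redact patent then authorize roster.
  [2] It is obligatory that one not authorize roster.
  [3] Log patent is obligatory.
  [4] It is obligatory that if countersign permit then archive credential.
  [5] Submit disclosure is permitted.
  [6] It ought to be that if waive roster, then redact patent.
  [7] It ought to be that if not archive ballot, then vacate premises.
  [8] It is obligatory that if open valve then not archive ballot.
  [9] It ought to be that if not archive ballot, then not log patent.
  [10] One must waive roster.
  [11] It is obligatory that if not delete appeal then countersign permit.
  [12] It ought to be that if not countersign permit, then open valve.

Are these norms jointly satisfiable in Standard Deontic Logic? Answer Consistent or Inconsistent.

Consistent

Premise 1 is O(¬redact_patent → authorize_roster), but O(¬redact_patent) is not derivable from the premises, so it does not yield O(authorize_roster).
So O(authorize_roster) is not derivable, and the apparent clash with O(¬authorize_roster) does not arise.
A world satisfying every obligation exists (e.g. archive_ballot=true, archive_credential=true, authorize_roster=false, countersign_permit=true, delete_appeal=false, log_patent=true, open_valve=false, redact_patent=true, submit_disclosure=false, vacate_premises=false, waive_roster=true); no atom is both obligatory and forbidden, so the set is consistent.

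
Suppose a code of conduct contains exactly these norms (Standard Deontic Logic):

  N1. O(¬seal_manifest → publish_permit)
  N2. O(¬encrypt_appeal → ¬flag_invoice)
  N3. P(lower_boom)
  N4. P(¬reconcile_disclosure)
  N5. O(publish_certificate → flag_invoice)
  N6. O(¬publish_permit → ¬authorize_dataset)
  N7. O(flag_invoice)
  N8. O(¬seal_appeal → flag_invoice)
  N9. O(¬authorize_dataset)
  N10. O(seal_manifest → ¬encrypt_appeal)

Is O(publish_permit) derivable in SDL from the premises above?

Premise 7 states O(flag_invoice) outright.
Premise 2 is O(¬encrypt_appeal → ¬flag_invoice); contrapositively O(flag_invoice → encrypt_appeal). Since O(flag_invoice) holds, K gives O(encrypt_appeal).
Premise 10 is O(seal_manifest → ¬encrypt_appeal); contrapositively O(encrypt_appeal → ¬seal_manifest). Since O(encrypt_appeal) holds, K gives O(¬seal_manifest).
Premise 1 is O(¬seal_manifest → publish_permit); since O(¬seal_manifest), deontic closure gives O(publish_permit).
Premises 3, 4, 5, 6, 8, 9 do not contribute to this derivation.
So O(publish_permit) follows.

Yes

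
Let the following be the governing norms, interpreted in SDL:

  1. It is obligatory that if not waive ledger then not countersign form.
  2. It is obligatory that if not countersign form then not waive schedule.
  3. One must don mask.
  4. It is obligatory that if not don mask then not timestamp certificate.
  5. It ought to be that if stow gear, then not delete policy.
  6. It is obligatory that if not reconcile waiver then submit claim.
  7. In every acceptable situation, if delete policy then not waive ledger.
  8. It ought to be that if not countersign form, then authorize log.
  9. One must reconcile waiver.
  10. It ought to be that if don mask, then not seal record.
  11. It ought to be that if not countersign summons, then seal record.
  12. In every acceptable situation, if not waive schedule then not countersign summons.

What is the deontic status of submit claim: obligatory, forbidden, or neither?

Premise 6 is O(¬reconcile_waiver → submit_claim), but O(¬reconcile_waiver) is not derivable from the premises, so it does not yield O(submit_claim).
No premise or chain of K-axiom applications forces O(submit_claim), and none forces O(¬submit_claim). So submit_claim is neither obligatory nor forbidden under these norms.

Neither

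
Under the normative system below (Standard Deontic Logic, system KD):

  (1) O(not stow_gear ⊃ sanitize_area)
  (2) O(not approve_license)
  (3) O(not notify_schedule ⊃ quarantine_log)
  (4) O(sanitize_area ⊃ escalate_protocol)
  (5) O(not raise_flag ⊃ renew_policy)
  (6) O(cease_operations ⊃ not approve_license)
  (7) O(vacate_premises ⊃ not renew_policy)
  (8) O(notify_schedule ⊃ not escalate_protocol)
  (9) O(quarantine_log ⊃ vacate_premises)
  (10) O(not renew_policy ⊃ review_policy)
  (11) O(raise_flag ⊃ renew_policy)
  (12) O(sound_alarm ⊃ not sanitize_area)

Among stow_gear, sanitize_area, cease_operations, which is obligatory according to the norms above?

stow_gear

By case analysis on raise_flag: premise 11 gives O(raise_flag ⊃ renew_policy) and premise 5 gives O(not raise_flag ⊃ renew_policy), so O(renew_policy) either way.
Premise 7, O(vacate_premises ⊃ not renew_policy), contraposes to O(renew_policy ⊃ not vacate_premises); with O(renew_policy) we get O(not vacate_premises).
Premise 9 is O(quarantine_log ⊃ vacate_premises); contrapositively O(not vacate_premises ⊃ not quarantine_log). Since O(not vacate_premises) holds, K gives O(not quarantine_log).
The contrapositive of premise 3 (O(not notify_schedule ⊃ quarantine_log)) is O(not quarantine_log ⊃ notify_schedule), and O(not quarantine_log) is already established, so O(notify_schedule).
Premise 8 is O(notify_schedule ⊃ not escalate_protocol); since O(notify_schedule), deontic closure gives O(not escalate_protocol).
Premise 4 is O(sanitize_area ⊃ escalate_protocol); contrapositively O(not escalate_protocol ⊃ not sanitize_area). Since O(not escalate_protocol) holds, K gives O(not sanitize_area).
Premise 1, O(not stow_gear ⊃ sanitize_area), contraposes to O(not sanitize_area ⊃ stow_gear); with O(not sanitize_area) we get O(stow_gear).
So O(stow_gear) holds — stow_gear is obligatory. None of the other listed options is made obligatory by any chain of premises.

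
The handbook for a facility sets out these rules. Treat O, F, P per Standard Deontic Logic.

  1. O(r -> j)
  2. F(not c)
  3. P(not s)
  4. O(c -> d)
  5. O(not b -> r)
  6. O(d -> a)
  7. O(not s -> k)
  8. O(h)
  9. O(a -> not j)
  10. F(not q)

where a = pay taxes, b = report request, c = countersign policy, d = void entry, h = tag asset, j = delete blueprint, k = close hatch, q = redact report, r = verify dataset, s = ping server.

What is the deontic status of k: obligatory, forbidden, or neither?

Premise 7 is O(not s -> k), but O(not s) is not derivable from the premises (the permission P(not s) asserts only not O(s), not O(not s)), so it does not yield O(k).
No premise or chain of K-axiom applications forces O(k), and none forces O(not k). So k is neither obligatory nor forbidden under these norms.

Neither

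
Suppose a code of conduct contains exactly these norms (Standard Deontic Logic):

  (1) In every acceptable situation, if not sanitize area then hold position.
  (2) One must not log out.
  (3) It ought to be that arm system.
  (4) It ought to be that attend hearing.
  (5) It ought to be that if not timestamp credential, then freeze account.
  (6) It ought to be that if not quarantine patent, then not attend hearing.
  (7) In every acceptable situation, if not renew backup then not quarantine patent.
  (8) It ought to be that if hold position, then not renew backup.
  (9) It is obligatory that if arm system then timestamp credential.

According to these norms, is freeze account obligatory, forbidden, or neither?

Premise 5 is O(¬timestamp_credential → freeze_account), but O(¬timestamp_credential) is not derivable from the premises, so it does not yield O(freeze_account).
No premise or chain of K-axiom applications forces O(freeze_account), and none forces O(¬freeze_account). So freeze_account is neither obligatory nor forbidden under these norms.

Neither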